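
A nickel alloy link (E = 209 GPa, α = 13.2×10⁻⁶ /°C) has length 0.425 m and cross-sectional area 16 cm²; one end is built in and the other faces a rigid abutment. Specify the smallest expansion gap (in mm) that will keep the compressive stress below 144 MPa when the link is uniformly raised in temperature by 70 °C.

With no wall the link would lengthen by αΔT L = 13.2×10⁻⁶ × 70 × 425 = 0.3927 mm.
At the allowable stress the elastic shortening the wall may impose is σL/E = 144 × 425 / (209×10³) = 0.2928 mm.
So the gap has to take up the difference, g_min = δ_free − σL/E = 0.3927 − 0.2928 = 0.09988 mm.

g ≈ 0.0999 mm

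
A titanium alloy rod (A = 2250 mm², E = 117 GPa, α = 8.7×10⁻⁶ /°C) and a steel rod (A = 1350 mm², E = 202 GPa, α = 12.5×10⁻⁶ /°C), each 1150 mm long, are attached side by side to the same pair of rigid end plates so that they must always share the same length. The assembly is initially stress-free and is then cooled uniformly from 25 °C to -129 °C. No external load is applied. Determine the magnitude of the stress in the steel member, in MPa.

The steel has the larger α, so on cooling it would change length more than the titanium alloy if both were free. The rigid plates force a common final length, so the steel is put into tension and the titanium alloy into compression, with equal and opposite forces P (no external load).
Compatibility of the two members (thermal + elastic change equal): (α₁ − α₂)ΔT = P·[1/(A₁E₁) + 1/(A₂E₂)].
|α₁ − α₂|·ΔT = 3.8×10⁻⁶ × 154 = 0.0005852.
1/(A₁E₁) + 1/(A₂E₂) = 1/(2250×117×10³) + 1/(1350×202×10³) = 7.466×10⁻⁹ N⁻¹.
P = 0.0005852 / 7.466×10⁻⁹ = 78390 N = 78.39 kN.
σ_{steel} = P/A₂ = 78390/1350 = 58.06 MPa, tensile.

σ ≈ 58.1 MPa (tensile)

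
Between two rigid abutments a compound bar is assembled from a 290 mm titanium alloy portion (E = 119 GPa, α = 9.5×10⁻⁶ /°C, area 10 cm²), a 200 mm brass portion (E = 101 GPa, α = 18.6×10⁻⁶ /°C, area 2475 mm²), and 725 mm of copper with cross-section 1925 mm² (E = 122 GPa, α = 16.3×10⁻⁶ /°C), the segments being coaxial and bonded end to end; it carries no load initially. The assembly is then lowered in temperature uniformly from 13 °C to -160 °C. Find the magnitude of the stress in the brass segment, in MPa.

Free thermal contraction of the whole bar: Σ αᵢΔT Lᵢ = 9.5×10⁻⁶×173×290 + 18.6×10⁻⁶×173×200 + 16.3×10⁻⁶×173×725 = 3.165 mm.
The walls prevent any net length change, so an axial force P (same in every segment) develops. Compatibility: P · Σ Lᵢ/(AᵢEᵢ) = δ_free.
Σ Lᵢ/(AᵢEᵢ) = 290/(1000×119×10³) + 200/(2475×101×10³) + 725/(1925×122×10³) = 6.324×10⁻⁶ mm/N.
So P = 3.165 / 6.324×10⁻⁶ = 500.4 kN, tensile.
σ_{brass} = P / A = 500400 / 2475 = 202.2 MPa.

σ ≈ 202 MPa (tensile)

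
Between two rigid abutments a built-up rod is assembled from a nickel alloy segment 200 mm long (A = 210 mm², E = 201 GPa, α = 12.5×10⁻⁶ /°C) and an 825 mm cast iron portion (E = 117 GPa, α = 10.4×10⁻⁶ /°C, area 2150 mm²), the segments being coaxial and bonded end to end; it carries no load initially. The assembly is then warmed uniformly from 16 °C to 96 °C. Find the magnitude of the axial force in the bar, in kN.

If the supports were absent, the total length change would be Σ αᵢΔT Lᵢ = 12.5×10⁻⁶×80×200 + 10.4×10⁻⁶×80×825 = 0.8864 mm.
The walls prevent any net length change, so an axial force P (same in every segment) develops. Compatibility: P · Σ Lᵢ/(AᵢEᵢ) = δ_free.
Σ Lᵢ/(AᵢEᵢ) = 200/(210×201×10³) + 825/(2150×117×10³) = 8.018×10⁻⁶ mm/N.
P = 0.8864 / 8.018×10⁻⁶ = 110600 N = 110.6 kN, compressive.

P ≈ 111 kN (compressive)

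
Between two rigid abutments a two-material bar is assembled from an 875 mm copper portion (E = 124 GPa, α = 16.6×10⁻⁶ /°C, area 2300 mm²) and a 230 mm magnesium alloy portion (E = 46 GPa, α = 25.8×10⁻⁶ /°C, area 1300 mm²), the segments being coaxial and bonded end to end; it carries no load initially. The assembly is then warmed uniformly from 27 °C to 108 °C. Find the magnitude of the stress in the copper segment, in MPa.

If the supports were absent, the total length change would be Σ αᵢΔT Lᵢ = 16.6×10⁻⁶×81×875 + 25.8×10⁻⁶×81×230 = 1.657 mm.
Since the ends are fixed, an axial force P builds up, equal in every segment, with P · Σ Lᵢ/(AᵢEᵢ) = δ_free.
Σ Lᵢ/(AᵢEᵢ) = 875/(2300×124×10³) + 230/(1300×46×10³) = 6.914×10⁻⁶ mm/N.
So P = 1.657 / 6.914×10⁻⁶ = 239.7 kN, compressive.
σ_{copper} = P / A = 239700 / 2300 = 104.2 MPa.

σ ≈ 104 MPa (compressive)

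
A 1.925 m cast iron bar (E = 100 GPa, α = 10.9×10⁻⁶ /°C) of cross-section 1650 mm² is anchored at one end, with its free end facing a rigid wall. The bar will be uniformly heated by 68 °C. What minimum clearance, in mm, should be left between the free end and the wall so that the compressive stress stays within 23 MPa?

With no wall the bar would lengthen by αΔT L = 10.9×10⁻⁶ × 68 × 1925 = 1.427 mm.
At the allowable stress the elastic shortening the wall may impose is σL/E = 23 × 1925 / (100×10³) = 0.4427 mm.
The gap must absorb the remainder: g_min = 1.427 − 0.4427 = 0.9841 mm.

g ≈ 0.984 mm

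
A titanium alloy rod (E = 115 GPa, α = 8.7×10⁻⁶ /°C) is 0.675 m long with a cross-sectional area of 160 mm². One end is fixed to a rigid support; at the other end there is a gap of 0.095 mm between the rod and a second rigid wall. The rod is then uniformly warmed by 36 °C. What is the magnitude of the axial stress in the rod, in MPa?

If the wall were absent the rod would grow by αΔT L = 8.7×10⁻⁶ × 36 × 675 = 0.2114 mm.
After closing the 0.095 mm clearance, 0.2114 − 0.095 = 0.1164 mm of expansion remains to be suppressed by the wall.
So σ = E(δ_free − g)/L = 115×10³ × 0.1164/675 = 19.83 MPa.

σ ≈ 19.8 MPa (compressive)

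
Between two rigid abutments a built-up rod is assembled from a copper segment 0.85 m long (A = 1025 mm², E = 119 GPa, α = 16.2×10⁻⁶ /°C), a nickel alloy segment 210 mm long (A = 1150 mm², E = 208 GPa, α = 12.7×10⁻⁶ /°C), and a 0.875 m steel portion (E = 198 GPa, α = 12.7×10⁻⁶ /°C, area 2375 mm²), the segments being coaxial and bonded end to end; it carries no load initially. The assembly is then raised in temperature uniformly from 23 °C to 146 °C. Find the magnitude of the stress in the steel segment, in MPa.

σ ≈ 147 MPa (compressive)

Free thermal expansion of the whole bar: Σ αᵢΔT Lᵢ = 16.2×10⁻⁶×123×850 + 12.7×10⁻⁶×123×210 + 12.7×10⁻⁶×123×875 = 3.389 mm.
The rigid supports impose zero overall length change; the single axial force P common to all segments must satisfy P Σ Lᵢ/(AᵢEᵢ) = δ_free.
The series flexibility is Σ Lᵢ/(AᵢEᵢ) = 850/(1025×119×10³) + 210/(1150×208×10³) + 875/(2375×198×10³) = 9.707×10⁻⁶ mm/N.
P = 3.389 / 9.707×10⁻⁶ = 349100 N = 349.1 kN, compressive.
σ_{steel} = P / A = 349100 / 2375 = 147 MPa.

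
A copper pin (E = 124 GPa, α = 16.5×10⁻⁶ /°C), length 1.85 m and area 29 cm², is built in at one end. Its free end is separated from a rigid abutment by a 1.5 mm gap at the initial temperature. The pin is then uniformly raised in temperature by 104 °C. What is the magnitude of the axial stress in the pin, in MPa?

σ ≈ 112 MPa (compressive)

If the wall were absent the pin would grow by αΔT L = 16.5×10⁻⁶ × 104 × 1850 = 3.175 mm.
This exceeds the 1.5 mm gap, so the wall pushes back. The portion of expansion that must be recovered elastically is δ_free − gap = 3.175 − 1.5 = 1.675 mm.
That suppressed elongation corresponds to σ = E·Δ/L = 124×10³ × 1.675/1850 = 112.2 MPa.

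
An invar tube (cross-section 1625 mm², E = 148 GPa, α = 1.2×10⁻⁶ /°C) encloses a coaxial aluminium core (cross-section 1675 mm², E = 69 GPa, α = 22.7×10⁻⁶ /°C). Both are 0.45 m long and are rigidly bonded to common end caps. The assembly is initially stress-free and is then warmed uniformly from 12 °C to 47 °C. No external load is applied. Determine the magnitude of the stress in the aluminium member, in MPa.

The aluminium has the larger α, so on heating it would change length more than the invar if both were free. The rigid plates force a common final length, so the aluminium is put into compression and the invar into tension, with equal and opposite forces P (no external load).
Compatibility of the two members (thermal + elastic change equal): (α₁ − α₂)ΔT = P·[1/(A₁E₁) + 1/(A₂E₂)].
|α₁ − α₂|·ΔT = 21.5×10⁻⁶ × 35 = 0.0007525.
1/(A₁E₁) + 1/(A₂E₂) = 1/(1625×148×10³) + 1/(1675×69×10³) = 1.281×10⁻⁸ N⁻¹.
P = 0.0007525 / 1.281×10⁻⁸ = 58740 N = 58.74 kN.
σ_{aluminium} = P/A₂ = 58740/1675 = 35.07 MPa, compressive.

σ ≈ 35.1 MPa (compressive)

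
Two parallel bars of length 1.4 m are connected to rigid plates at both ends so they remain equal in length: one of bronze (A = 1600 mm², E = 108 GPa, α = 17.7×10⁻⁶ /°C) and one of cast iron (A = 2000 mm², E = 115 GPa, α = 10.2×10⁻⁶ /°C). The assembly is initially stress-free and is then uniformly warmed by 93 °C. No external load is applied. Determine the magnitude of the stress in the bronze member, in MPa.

Both members must finish at the same length. With the larger α, the bronze tends to over-expand; the plates restrain it, putting the bronze in compression and the cast iron in tension. With no external load the two internal forces are equal and opposite, magnitude P.
Compatibility of the two members (thermal + elastic change equal): (α₁ − α₂)ΔT = P·[1/(A₁E₁) + 1/(A₂E₂)].
|α₁ − α₂|·ΔT = 7.5×10⁻⁶ × 93 = 0.0006975.
1/(A₁E₁) + 1/(A₂E₂) = 1/(1600×108×10³) + 1/(2000×115×10³) = 1.013×10⁻⁸ N⁻¹.
So P = 0.0006975 / 1.013×10⁻⁸ = 68.82 kN.
σ_{bronze} = P/A₁ = 68820/1600 = 43.01 MPa, compressive.

σ ≈ 43 MPa (compressive)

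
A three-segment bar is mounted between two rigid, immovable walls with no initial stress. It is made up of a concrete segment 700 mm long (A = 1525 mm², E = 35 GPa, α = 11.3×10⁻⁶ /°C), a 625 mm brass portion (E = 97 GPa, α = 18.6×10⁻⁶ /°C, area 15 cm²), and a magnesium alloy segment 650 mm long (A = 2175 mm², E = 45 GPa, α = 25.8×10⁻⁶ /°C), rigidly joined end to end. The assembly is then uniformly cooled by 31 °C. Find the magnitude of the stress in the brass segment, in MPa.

With the walls removed the bar would change length by δ_free = Σ αᵢΔT Lᵢ = 11.3×10⁻⁶×31×700 + 18.6×10⁻⁶×31×625 + 25.8×10⁻⁶×31×650 = 1.125 mm.
The rigid supports impose zero overall length change; the single axial force P common to all segments must satisfy P Σ Lᵢ/(AᵢEᵢ) = δ_free.
Σ Lᵢ/(AᵢEᵢ) = 700/(1525×35×10³) + 625/(1500×97×10³) + 650/(2175×45×10³) = 2.405×10⁻⁵ mm/N.
So P = 1.125 / 2.405×10⁻⁵ = 46.79 kN, tensile.
σ_{brass} = P / A = 46790 / 1500 = 31.2 MPa.

σ ≈ 31.2 MPa (tensile)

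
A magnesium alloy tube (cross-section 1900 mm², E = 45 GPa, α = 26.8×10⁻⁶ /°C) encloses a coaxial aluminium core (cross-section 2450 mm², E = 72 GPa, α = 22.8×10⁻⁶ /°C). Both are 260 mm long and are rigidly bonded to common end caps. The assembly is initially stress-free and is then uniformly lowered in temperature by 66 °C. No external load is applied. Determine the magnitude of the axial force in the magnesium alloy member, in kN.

P ≈ 15.2 kN (tensile in the magnesium alloy)

Both members must finish at the same length. With the larger α, the magnesium alloy tends to over-contract; the plates restrain it, putting the magnesium alloy in tension and the aluminium in compression. With no external load the two internal forces are equal and opposite, magnitude P.
Equating the net (thermal + elastic) strains gives |α₁ − α₂|·ΔT = P·[1/(A₁E₁) + 1/(A₂E₂)].
|α₁ − α₂|·ΔT = 4×10⁻⁶ × 66 = 0.000264.
1/(A₁E₁) + 1/(A₂E₂) = 1/(1900×45×10³) + 1/(2450×72×10³) = 1.736×10⁻⁸ N⁻¹.
So P = 0.000264 / 1.736×10⁻⁸ = 15.2 kN.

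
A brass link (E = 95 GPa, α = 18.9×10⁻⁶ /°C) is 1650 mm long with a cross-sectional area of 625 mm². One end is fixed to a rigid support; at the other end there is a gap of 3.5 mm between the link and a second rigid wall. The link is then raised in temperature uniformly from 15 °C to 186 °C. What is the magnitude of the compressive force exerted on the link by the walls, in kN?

P ≈ 65.9 kN

Unrestrained expansion: δ_free = αΔT L = 18.9×10⁻⁶ × 171 × 1650 = 5.333 mm.
The gap closes (δ_free > 3.5 mm) and the wall then resists a further 5.333 − 3.5 = 1.833 mm of expansion.
So σ = E(δ_free − g)/L = 95×10³ × 1.833/1650 = 105.5 MPa.
Force on the wall = σA = 105.5 × 625 mm² = 65.95 kN.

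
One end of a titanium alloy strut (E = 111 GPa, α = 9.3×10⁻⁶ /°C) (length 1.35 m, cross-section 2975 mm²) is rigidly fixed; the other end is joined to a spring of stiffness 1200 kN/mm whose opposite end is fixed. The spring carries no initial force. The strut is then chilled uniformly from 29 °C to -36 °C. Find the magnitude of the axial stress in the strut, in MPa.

σ ≈ 55.7 MPa (tensile)

The unrestrained thermal change is αΔT L = 9.3×10⁻⁶ × 65 × 1350 = 0.8161 mm.
Let P be the tensile force in the spring. The strut extends elastically by PL/(AE) and the spring stretches by P/k; together these equal δ_free.
P [ L/(AE) + 1/k ] = δ_free → P [ 1350/(2975×111×10³) + 1/(1200×10³) ] = 0.8161.
P = 0.8161 / 4.921×10⁻⁶ = 165800 N.
σ = P/A = 165800/2975 = 55.74 MPa.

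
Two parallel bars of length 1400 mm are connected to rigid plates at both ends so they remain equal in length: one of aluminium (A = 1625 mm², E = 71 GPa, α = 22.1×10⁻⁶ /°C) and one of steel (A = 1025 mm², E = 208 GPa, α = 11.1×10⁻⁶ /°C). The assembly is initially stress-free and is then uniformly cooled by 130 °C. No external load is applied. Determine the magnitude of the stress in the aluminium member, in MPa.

The aluminium has the larger α, so on cooling it would change length more than the steel if both were free. The rigid plates force a common final length, so the aluminium is put into tension and the steel into compression, with equal and opposite forces P (no external load).
Equating the net (thermal + elastic) strains gives |α₁ − α₂|·ΔT = P·[1/(A₁E₁) + 1/(A₂E₂)].
|α₁ − α₂|·ΔT = 11×10⁻⁶ × 130 = 0.00143.
1/(A₁E₁) + 1/(A₂E₂) = 1/(1625×71×10³) + 1/(1025×208×10³) = 1.336×10⁻⁸ N⁻¹.
So P = 0.00143 / 1.336×10⁻⁸ = 107.1 kN.
σ_{aluminium} = P/A₁ = 107100/1625 = 65.88 MPa, tensile.

σ ≈ 65.9 MPa (tensile)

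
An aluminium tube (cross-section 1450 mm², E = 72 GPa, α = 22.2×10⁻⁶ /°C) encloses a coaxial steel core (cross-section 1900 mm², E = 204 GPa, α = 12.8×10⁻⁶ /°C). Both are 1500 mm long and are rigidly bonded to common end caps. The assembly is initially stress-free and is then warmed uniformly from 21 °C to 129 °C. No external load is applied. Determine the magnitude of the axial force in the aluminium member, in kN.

The aluminium has the larger α, so on heating it would change length more than the steel if both were free. The rigid plates force a common final length, so the aluminium is put into compression and the steel into tension, with equal and opposite forces P (no external load).
Equating the net (thermal + elastic) strains gives |α₁ − α₂|·ΔT = P·[1/(A₁E₁) + 1/(A₂E₂)].
|α₁ − α₂|·ΔT = 9.4×10⁻⁶ × 108 = 0.001015.
1/(A₁E₁) + 1/(A₂E₂) = 1/(1450×72×10³) + 1/(1900×204×10³) = 1.216×10⁻⁸ N⁻¹.
P = 0.001015 / 1.216×10⁻⁸ = 83500 N = 83.5 kN.

P ≈ 83.5 kN (compressive in the aluminium)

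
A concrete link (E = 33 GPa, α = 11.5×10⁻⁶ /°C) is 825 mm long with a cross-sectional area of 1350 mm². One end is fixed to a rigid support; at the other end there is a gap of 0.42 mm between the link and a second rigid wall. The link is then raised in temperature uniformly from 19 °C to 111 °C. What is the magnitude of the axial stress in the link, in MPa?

σ ≈ 18.1 MPa (compressive)

If the wall were absent the link would grow by αΔT L = 11.5×10⁻⁶ × 92 × 825 = 0.8728 mm.
The gap closes (δ_free > 0.42 mm) and the wall then resists a further 0.8728 − 0.42 = 0.4528 mm of expansion.
So σ = E(δ_free − g)/L = 33×10³ × 0.4528/825 = 18.11 MPa.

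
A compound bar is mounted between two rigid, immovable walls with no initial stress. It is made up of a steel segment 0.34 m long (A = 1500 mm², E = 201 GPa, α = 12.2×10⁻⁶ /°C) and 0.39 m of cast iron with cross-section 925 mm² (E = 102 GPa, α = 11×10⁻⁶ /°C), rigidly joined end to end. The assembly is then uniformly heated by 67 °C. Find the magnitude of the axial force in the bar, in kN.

P ≈ 107 kN (compressive)

With the walls removed the bar would change length by δ_free = Σ αᵢΔT Lᵢ = 12.2×10⁻⁶×67×340 + 11×10⁻⁶×67×390 = 0.5653 mm.
Since the ends are fixed, an axial force P builds up, equal in every segment, with P · Σ Lᵢ/(AᵢEᵢ) = δ_free.
The series flexibility is Σ Lᵢ/(AᵢEᵢ) = 340/(1500×201×10³) + 390/(925×102×10³) = 5.261×10⁻⁶ mm/N.
P = 0.5653 / 5.261×10⁻⁶ = 107500 N = 107.5 kN, compressive.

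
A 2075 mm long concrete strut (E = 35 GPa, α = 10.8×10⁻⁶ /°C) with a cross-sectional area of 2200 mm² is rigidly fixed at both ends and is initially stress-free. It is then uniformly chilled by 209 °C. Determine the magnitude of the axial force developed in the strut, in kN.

Full restraint means ε = 0, so the stress is σ = EαΔT = 35×10³ × 10.8×10⁻⁶ × 209 = 79 MPa.
Axial force P = σA = 79 × 2200 = 173800 N = 173.8 kN, tensile.

P ≈ 174 kN (tensile)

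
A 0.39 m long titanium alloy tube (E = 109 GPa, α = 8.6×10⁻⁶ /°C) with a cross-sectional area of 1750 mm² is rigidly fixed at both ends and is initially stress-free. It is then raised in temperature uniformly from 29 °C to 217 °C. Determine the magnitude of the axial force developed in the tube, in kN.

With zero net strain, σ = E·αΔT = 109 GPa × 8.6×10⁻⁶ × 188 = 176.2 MPa.
P = AEαΔT = 1750 × 109×10³ × 8.6×10⁻⁶ × 188 = 308.4 kN (compressive).

P ≈ 308 kN (compressive)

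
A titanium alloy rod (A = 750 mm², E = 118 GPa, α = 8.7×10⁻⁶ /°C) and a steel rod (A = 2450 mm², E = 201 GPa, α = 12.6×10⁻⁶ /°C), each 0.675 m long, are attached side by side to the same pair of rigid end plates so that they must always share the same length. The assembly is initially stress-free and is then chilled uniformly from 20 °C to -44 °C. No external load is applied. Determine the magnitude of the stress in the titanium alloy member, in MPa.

The steel has the larger α, so on cooling it would change length more than the titanium alloy if both were free. The rigid plates force a common final length, so the steel is put into tension and the titanium alloy into compression, with equal and opposite forces P (no external load).
Setting the final lengths equal and cancelling L: (α₁ − α₂)ΔT = P/(A₁E₁) + P/(A₂E₂).
|α₁ − α₂|·ΔT = 3.9×10⁻⁶ × 64 = 0.0002496.
1/(A₁E₁) + 1/(A₂E₂) = 1/(750×118×10³) + 1/(2450×201×10³) = 1.333×10⁻⁸ N⁻¹.
So P = 0.0002496 / 1.333×10⁻⁸ = 18.72 kN.
σ_{titanium alloy} = P/A₁ = 18720/750 = 24.97 MPa, compressive.

σ ≈ 25 MPa (compressive)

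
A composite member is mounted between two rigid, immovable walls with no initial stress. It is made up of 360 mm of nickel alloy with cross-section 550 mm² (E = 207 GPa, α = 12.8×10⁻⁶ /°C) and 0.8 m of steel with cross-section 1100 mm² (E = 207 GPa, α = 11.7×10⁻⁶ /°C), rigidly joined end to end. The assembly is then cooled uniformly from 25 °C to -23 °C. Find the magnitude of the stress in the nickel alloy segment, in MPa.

If the supports were absent, the total length change would be Σ αᵢΔT Lᵢ = 12.8×10⁻⁶×48×360 + 11.7×10⁻⁶×48×800 = 0.6705 mm.
The walls prevent any net length change, so an axial force P (same in every segment) develops. Compatibility: P · Σ Lᵢ/(AᵢEᵢ) = δ_free.
Σ Lᵢ/(AᵢEᵢ) = 360/(550×207×10³) + 800/(1100×207×10³) = 6.675×10⁻⁶ mm/N.
So P = 0.6705 / 6.675×10⁻⁶ = 100.4 kN, tensile.
σ_{nickel alloy} = P / A = 100400 / 550 = 182.6 MPa.

σ ≈ 183 MPa (tensile)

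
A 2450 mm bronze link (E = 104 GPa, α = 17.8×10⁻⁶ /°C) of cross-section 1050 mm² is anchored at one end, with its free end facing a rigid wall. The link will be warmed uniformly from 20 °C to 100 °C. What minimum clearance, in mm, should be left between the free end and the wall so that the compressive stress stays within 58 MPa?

With no wall the link would lengthen by αΔT L = 17.8×10⁻⁶ × 80 × 2450 = 3.489 mm.
A stress of 58 MPa corresponds to the wall pushing the link back by σL/E = 58×2450/(104×10³) = 1.366 mm.
So the gap has to take up the difference, g_min = δ_free − σL/E = 3.489 − 1.366 = 2.122 mm.

g ≈ 2.12 mm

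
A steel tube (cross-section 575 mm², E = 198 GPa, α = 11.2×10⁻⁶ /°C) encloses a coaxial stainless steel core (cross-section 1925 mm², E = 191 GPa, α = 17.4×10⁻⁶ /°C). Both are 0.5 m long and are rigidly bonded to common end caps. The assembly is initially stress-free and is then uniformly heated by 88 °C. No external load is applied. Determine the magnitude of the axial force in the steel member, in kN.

P ≈ 47.4 kN (tensile in the steel)

The stainless steel has the larger α, so on heating it would change length more than the steel if both were free. The rigid plates force a common final length, so the stainless steel is put into compression and the steel into tension, with equal and opposite forces P (no external load).
Equating the net (thermal + elastic) strains gives |α₁ − α₂|·ΔT = P·[1/(A₁E₁) + 1/(A₂E₂)].
|α₁ − α₂|·ΔT = 6.2×10⁻⁶ × 88 = 0.0005456.
1/(A₁E₁) + 1/(A₂E₂) = 1/(575×198×10³) + 1/(1925×191×10³) = 1.15×10⁻⁸ N⁻¹.
P = 0.0005456 / 1.15×10⁻⁸ = 47430 N = 47.43 kN.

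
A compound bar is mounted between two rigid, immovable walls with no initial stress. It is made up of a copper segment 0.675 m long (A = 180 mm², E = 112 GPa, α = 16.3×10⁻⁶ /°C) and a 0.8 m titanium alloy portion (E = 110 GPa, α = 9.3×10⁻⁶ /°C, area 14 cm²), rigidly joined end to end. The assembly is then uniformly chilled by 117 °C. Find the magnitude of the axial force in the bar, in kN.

P ≈ 55.8 kN (tensile)

Free thermal contraction of the whole bar: Σ αᵢΔT Lᵢ = 16.3×10⁻⁶×117×675 + 9.3×10⁻⁶×117×800 = 2.158 mm.
The walls prevent any net length change, so an axial force P (same in every segment) develops. Compatibility: P · Σ Lᵢ/(AᵢEᵢ) = δ_free.
Σ Lᵢ/(AᵢEᵢ) = 675/(180×112×10³) + 800/(1400×110×10³) = 3.868×10⁻⁵ mm/N.
P = 2.158 / 3.868×10⁻⁵ = 55790 N = 55.79 kN, tensile.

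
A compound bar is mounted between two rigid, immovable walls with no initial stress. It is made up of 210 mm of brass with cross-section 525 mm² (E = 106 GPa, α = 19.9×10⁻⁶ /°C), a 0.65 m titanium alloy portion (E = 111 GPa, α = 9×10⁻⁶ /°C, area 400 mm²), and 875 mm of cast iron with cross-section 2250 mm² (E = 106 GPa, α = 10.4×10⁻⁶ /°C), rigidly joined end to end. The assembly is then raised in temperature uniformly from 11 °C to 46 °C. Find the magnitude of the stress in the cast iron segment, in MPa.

σ ≈ 13.5 MPa (compressive)

With the walls removed the bar would change length by δ_free = Σ αᵢΔT Lᵢ = 19.9×10⁻⁶×35×210 + 9×10⁻⁶×35×650 + 10.4×10⁻⁶×35×875 = 0.6695 mm.
Since the ends are fixed, an axial force P builds up, equal in every segment, with P · Σ Lᵢ/(AᵢEᵢ) = δ_free.
The series flexibility is Σ Lᵢ/(AᵢEᵢ) = 210/(525×106×10³) + 650/(400×111×10³) + 875/(2250×106×10³) = 2.208×10⁻⁵ mm/N.
So P = 0.6695 / 2.208×10⁻⁵ = 30.32 kN, compressive.
σ_{cast iron} = P / A = 30320 / 2250 = 13.48 MPa.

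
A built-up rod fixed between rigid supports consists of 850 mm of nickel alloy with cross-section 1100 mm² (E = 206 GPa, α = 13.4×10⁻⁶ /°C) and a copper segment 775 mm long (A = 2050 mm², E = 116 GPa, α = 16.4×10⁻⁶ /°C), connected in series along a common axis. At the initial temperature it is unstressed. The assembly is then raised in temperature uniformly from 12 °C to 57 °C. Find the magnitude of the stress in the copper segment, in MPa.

σ ≈ 75.5 MPa (compressive)

With the walls removed the bar would change length by δ_free = Σ αᵢΔT Lᵢ = 13.4×10⁻⁶×45×850 + 16.4×10⁻⁶×45×775 = 1.085 mm.
Since the ends are fixed, an axial force P builds up, equal in every segment, with P · Σ Lᵢ/(AᵢEᵢ) = δ_free.
The series flexibility is Σ Lᵢ/(AᵢEᵢ) = 850/(1100×206×10³) + 775/(2050×116×10³) = 7.01×10⁻⁶ mm/N.
P = 1.085 / 7.01×10⁻⁶ = 154700 N = 154.7 kN, compressive.
σ_{copper} = P / A = 154700 / 2050 = 75.47 MPa.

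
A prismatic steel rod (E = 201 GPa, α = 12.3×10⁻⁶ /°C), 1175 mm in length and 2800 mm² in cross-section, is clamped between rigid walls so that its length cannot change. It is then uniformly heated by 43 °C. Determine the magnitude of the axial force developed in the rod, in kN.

With zero net strain, σ = E·αΔT = 201 GPa × 12.3×10⁻⁶ × 43 = 106.3 MPa.
P = AEαΔT = 2800 × 201×10³ × 12.3×10⁻⁶ × 43 = 297.7 kN (compressive).

P ≈ 298 kN (compressive)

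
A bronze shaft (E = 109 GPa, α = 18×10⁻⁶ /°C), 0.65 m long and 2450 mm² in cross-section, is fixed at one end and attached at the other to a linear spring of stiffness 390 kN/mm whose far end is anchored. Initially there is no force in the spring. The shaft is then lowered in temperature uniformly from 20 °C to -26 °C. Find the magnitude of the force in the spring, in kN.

P ≈ 108 kN

The unrestrained thermal change is αΔT L = 18×10⁻⁶ × 46 × 650 = 0.5382 mm.
With a force P in the spring, the elastic change of the shaft is PL/(AE) and that of the spring is P/k; compatibility requires their sum to equal δ_free.
So P = δ_free / [L/(AE) + 1/k] = 0.5382 / [ 650/(2450×109×10³) + 1/(390×10³) ].
P = 0.5382 / 4.998×10⁻⁶ = 107700 N.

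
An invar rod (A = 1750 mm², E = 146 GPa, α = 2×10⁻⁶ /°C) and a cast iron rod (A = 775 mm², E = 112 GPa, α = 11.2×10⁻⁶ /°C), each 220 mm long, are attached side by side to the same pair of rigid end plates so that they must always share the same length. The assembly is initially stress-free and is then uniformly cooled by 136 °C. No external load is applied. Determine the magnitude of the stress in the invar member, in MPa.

Equilibrium of a rigid end plate with no external load gives equal and opposite internal forces ±P in the two members. Since α_{cast iron} > α_{invar}, cooling drives the cast iron into tension and the invar into compression.
Equating the net (thermal + elastic) strains gives |α₁ − α₂|·ΔT = P·[1/(A₁E₁) + 1/(A₂E₂)].
|α₁ − α₂|·ΔT = 9.2×10⁻⁶ × 136 = 0.001251.
1/(A₁E₁) + 1/(A₂E₂) = 1/(1750×146×10³) + 1/(775×112×10³) = 1.543×10⁻⁸ N⁻¹.
So P = 0.001251 / 1.543×10⁻⁸ = 81.06 kN.
σ_{invar} = P/A₁ = 81060/1750 = 46.32 MPa, compressive.

σ ≈ 46.3 MPa (compressive)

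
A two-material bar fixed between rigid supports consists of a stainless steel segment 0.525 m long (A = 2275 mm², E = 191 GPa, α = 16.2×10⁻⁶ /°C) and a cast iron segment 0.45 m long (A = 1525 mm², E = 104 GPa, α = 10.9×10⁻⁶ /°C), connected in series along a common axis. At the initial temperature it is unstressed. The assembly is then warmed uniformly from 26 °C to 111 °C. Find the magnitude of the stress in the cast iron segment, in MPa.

Free thermal expansion of the whole bar: Σ αᵢΔT Lᵢ = 16.2×10⁻⁶×85×525 + 10.9×10⁻⁶×85×450 = 1.14 mm.
Since the ends are fixed, an axial force P builds up, equal in every segment, with P · Σ Lᵢ/(AᵢEᵢ) = δ_free.
Σ Lᵢ/(AᵢEᵢ) = 525/(2275×191×10³) + 450/(1525×104×10³) = 4.046×10⁻⁶ mm/N.
Hence P = δ_free / Σ(L/AE) = 1.14/4.046×10⁻⁶ = 281.8 kN (compressive).
σ_{cast iron} = P / A = 281800 / 1525 = 184.8 MPa.

σ ≈ 185 MPa (compressive)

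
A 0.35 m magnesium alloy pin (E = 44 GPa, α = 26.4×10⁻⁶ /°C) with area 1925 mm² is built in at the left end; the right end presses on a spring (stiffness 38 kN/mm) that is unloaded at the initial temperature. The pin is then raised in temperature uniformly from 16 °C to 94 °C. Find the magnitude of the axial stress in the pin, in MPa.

σ ≈ 12.3 MPa (compressive)

The unrestrained thermal change is αΔT L = 26.4×10⁻⁶ × 78 × 350 = 0.7207 mm.
Let P be the compressive force at the spring. The pin shortens elastically by PL/(AE) and the spring compresses by P/k; together these equal δ_free.
So P = δ_free / [L/(AE) + 1/k] = 0.7207 / [ 350/(1925×44×10³) + 1/(38×10³) ].
P = 0.7207 / 3.045×10⁻⁵ = 23670 N.
σ = P/A = 23670/1925 = 12.3 MPa.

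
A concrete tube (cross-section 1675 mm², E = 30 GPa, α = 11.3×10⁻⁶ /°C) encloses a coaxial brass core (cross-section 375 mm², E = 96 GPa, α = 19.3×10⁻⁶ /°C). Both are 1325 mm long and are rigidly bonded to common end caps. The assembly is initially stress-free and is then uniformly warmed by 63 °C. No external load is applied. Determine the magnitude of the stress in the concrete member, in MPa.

σ ≈ 6.31 MPa (tensile)

Equilibrium of a rigid end plate with no external load gives equal and opposite internal forces ±P in the two members. Since α_{brass} > α_{concrete}, heating drives the brass into compression and the concrete into tension.
Compatibility of the two members (thermal + elastic change equal): (α₁ − α₂)ΔT = P·[1/(A₁E₁) + 1/(A₂E₂)].
|α₁ − α₂|·ΔT = 8×10⁻⁶ × 63 = 0.000504.
1/(A₁E₁) + 1/(A₂E₂) = 1/(1675×30×10³) + 1/(375×96×10³) = 4.768×10⁻⁸ N⁻¹.
P = 0.000504 / 4.768×10⁻⁸ = 10570 N = 10.57 kN.
σ_{concrete} = P/A₁ = 10570/1675 = 6.311 MPa, tensile.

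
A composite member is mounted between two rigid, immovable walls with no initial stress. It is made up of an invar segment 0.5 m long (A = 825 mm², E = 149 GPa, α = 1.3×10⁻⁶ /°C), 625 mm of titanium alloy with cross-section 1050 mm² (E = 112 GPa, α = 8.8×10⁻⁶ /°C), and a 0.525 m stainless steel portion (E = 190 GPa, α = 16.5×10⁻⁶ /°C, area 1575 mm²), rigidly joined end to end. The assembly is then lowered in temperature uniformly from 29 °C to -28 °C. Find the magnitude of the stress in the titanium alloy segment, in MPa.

If the supports were absent, the total length change would be Σ αᵢΔT Lᵢ = 1.3×10⁻⁶×57×500 + 8.8×10⁻⁶×57×625 + 16.5×10⁻⁶×57×525 = 0.8443 mm.
The walls prevent any net length change, so an axial force P (same in every segment) develops. Compatibility: P · Σ Lᵢ/(AᵢEᵢ) = δ_free.
Σ Lᵢ/(AᵢEᵢ) = 500/(825×149×10³) + 625/(1050×112×10³) + 525/(1575×190×10³) = 1.114×10⁻⁵ mm/N.
So P = 0.8443 / 1.114×10⁻⁵ = 75.81 kN, tensile.
σ_{titanium alloy} = P / A = 75810 / 1050 = 72.2 MPa.

σ ≈ 72.2 MPa (tensile)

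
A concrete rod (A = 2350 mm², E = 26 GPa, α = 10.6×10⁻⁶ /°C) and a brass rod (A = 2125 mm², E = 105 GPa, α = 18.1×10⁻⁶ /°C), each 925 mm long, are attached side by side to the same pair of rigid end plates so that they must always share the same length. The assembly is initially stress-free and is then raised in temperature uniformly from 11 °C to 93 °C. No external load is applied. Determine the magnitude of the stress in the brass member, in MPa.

σ ≈ 13.9 MPa (compressive)

Equilibrium of a rigid end plate with no external load gives equal and opposite internal forces ±P in the two members. Since α_{brass} > α_{concrete}, heating drives the brass into compression and the concrete into tension.
Setting the final lengths equal and cancelling L: (α₁ − α₂)ΔT = P/(A₁E₁) + P/(A₂E₂).
|α₁ − α₂|·ΔT = 7.5×10⁻⁶ × 82 = 0.000615.
1/(A₁E₁) + 1/(A₂E₂) = 1/(2350×26×10³) + 1/(2125×105×10³) = 2.085×10⁻⁸ N⁻¹.
So P = 0.000615 / 2.085×10⁻⁸ = 29.5 kN.
σ_{brass} = P/A₂ = 29500/2125 = 13.88 MPa, compressive.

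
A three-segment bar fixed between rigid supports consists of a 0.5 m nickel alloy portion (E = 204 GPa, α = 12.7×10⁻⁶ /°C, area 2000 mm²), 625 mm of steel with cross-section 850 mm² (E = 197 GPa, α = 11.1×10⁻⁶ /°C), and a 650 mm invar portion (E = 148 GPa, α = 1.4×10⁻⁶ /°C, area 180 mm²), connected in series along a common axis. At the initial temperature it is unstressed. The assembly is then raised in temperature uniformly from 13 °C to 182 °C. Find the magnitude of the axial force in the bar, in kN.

P ≈ 81.7 kN (compressive)

Free thermal expansion of the whole bar: Σ αᵢΔT Lᵢ = 12.7×10⁻⁶×169×500 + 11.1×10⁻⁶×169×625 + 1.4×10⁻⁶×169×650 = 2.399 mm.
The walls prevent any net length change, so an axial force P (same in every segment) develops. Compatibility: P · Σ Lᵢ/(AᵢEᵢ) = δ_free.
The series flexibility is Σ Lᵢ/(AᵢEᵢ) = 500/(2000×204×10³) + 625/(850×197×10³) + 650/(180×148×10³) = 2.936×10⁻⁵ mm/N.
P = 2.399 / 2.936×10⁻⁵ = 81730 N = 81.73 kN, compressive.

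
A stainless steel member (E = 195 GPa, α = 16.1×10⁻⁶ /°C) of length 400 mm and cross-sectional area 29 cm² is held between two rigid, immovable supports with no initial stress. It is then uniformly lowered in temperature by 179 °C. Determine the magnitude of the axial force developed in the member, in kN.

P ≈ 1630 kN (tensile)

The ends cannot move, so σ = EαΔT = 195×10³ × 16.1×10⁻⁶ × 179 = 562 MPa.
Axial force P = σA = 562 × 2900 = 1.63×10⁶ N = 1630 kN, tensile.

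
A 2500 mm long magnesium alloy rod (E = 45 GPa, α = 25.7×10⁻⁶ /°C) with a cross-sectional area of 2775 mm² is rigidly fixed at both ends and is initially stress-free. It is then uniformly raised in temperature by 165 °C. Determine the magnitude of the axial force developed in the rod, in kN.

With zero net strain, σ = E·αΔT = 45 GPa × 25.7×10⁻⁶ × 165 = 190.8 MPa.
P = AEαΔT = 2775 × 45×10³ × 25.7×10⁻⁶ × 165 = 529.5 kN (compressive).

P ≈ 530 kN (compressive)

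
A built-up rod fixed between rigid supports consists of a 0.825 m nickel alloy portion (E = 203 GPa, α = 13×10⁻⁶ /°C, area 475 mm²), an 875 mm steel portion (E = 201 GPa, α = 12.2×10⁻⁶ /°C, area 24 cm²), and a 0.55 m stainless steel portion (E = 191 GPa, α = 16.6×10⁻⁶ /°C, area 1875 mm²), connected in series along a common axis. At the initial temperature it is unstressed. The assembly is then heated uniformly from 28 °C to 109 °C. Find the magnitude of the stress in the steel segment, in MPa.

σ ≈ 86.5 MPa (compressive)

With the walls removed the bar would change length by δ_free = Σ αᵢΔT Lᵢ = 13×10⁻⁶×81×825 + 12.2×10⁻⁶×81×875 + 16.6×10⁻⁶×81×550 = 2.473 mm.
The walls prevent any net length change, so an axial force P (same in every segment) develops. Compatibility: P · Σ Lᵢ/(AᵢEᵢ) = δ_free.
Σ Lᵢ/(AᵢEᵢ) = 825/(475×203×10³) + 875/(2400×201×10³) + 550/(1875×191×10³) = 1.191×10⁻⁵ mm/N.
So P = 2.473 / 1.191×10⁻⁵ = 207.7 kN, compressive.
σ_{steel} = P / A = 207700 / 2400 = 86.55 MPa.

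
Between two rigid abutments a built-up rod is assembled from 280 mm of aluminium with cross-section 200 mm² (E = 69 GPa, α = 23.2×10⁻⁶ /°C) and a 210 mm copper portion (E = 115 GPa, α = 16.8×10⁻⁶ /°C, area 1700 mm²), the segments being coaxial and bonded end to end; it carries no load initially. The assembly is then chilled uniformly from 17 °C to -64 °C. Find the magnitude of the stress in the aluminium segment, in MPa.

σ ≈ 190 MPa (tensile)

Free thermal contraction of the whole bar: Σ αᵢΔT Lᵢ = 23.2×10⁻⁶×81×280 + 16.8×10⁻⁶×81×210 = 0.8119 mm.
Since the ends are fixed, an axial force P builds up, equal in every segment, with P · Σ Lᵢ/(AᵢEᵢ) = δ_free.
Σ Lᵢ/(AᵢEᵢ) = 280/(200×69×10³) + 210/(1700×115×10³) = 2.136×10⁻⁵ mm/N.
Hence P = δ_free / Σ(L/AE) = 0.8119/2.136×10⁻⁵ = 38.01 kN (tensile).
σ_{aluminium} = P / A = 38010 / 200 = 190 MPa.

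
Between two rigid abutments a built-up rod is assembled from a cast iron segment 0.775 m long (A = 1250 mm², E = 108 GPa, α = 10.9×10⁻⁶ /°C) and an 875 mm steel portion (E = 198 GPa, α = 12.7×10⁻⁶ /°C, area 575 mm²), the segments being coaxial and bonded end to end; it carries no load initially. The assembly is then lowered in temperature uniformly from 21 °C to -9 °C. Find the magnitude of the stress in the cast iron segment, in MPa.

σ ≈ 35 MPa (tensile)

If the supports were absent, the total length change would be Σ αᵢΔT Lᵢ = 10.9×10⁻⁶×30×775 + 12.7×10⁻⁶×30×875 = 0.5868 mm.
The walls prevent any net length change, so an axial force P (same in every segment) develops. Compatibility: P · Σ Lᵢ/(AᵢEᵢ) = δ_free.
The series flexibility is Σ Lᵢ/(AᵢEᵢ) = 775/(1250×108×10³) + 875/(575×198×10³) = 1.343×10⁻⁵ mm/N.
So P = 0.5868 / 1.343×10⁻⁵ = 43.71 kN, tensile.
σ_{cast iron} = P / A = 43710 / 1250 = 34.96 MPa.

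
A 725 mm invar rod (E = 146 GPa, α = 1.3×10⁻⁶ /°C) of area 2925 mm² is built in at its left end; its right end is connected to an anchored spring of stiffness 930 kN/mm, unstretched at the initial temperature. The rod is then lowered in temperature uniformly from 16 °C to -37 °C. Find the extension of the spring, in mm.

If the spring were absent the rod would shorten by αΔT L = 1.3×10⁻⁶ × 53 × 725 = 0.04995 mm.
With a force P in the spring, the elastic change of the rod is PL/(AE) and that of the spring is P/k; compatibility requires their sum to equal δ_free.
P [ L/(AE) + 1/k ] = δ_free → P [ 725/(2925×146×10³) + 1/(930×10³) ] = 0.04995.
P = 0.04995 / 2.773×10⁻⁶ = 18010 N.
Spring extension = P/k = 18010/(930×10³) = 0.01937 mm.

δ ≈ 0.0194 mm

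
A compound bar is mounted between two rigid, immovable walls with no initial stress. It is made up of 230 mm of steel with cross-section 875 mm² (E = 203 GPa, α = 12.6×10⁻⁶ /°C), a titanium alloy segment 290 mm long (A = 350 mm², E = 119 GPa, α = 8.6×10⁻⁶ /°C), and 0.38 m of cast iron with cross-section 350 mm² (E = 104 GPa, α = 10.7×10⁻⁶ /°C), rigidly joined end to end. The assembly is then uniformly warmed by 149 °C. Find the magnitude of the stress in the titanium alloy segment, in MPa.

With the walls removed the bar would change length by δ_free = Σ αᵢΔT Lᵢ = 12.6×10⁻⁶×149×230 + 8.6×10⁻⁶×149×290 + 10.7×10⁻⁶×149×380 = 1.409 mm.
Since the ends are fixed, an axial force P builds up, equal in every segment, with P · Σ Lᵢ/(AᵢEᵢ) = δ_free.
The series flexibility is Σ Lᵢ/(AᵢEᵢ) = 230/(875×203×10³) + 290/(350×119×10³) + 380/(350×104×10³) = 1.87×10⁻⁵ mm/N.
P = 1.409 / 1.87×10⁻⁵ = 75370 N = 75.37 kN, compressive.
σ_{titanium alloy} = P / A = 75370 / 350 = 215.3 MPa.

σ ≈ 215 MPa (compressive)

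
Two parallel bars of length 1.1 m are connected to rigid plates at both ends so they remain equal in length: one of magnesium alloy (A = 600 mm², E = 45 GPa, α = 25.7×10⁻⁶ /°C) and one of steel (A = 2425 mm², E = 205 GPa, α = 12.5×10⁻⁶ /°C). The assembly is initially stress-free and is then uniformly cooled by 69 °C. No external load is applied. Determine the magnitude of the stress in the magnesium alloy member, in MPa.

Equilibrium of a rigid end plate with no external load gives equal and opposite internal forces ±P in the two members. Since α_{magnesium alloy} > α_{steel}, cooling drives the magnesium alloy into tension and the steel into compression.
Equating the net (thermal + elastic) strains gives |α₁ − α₂|·ΔT = P·[1/(A₁E₁) + 1/(A₂E₂)].
|α₁ − α₂|·ΔT = 13.2×10⁻⁶ × 69 = 0.0009108.
1/(A₁E₁) + 1/(A₂E₂) = 1/(600×45×10³) + 1/(2425×205×10³) = 3.905×10⁻⁸ N⁻¹.
So P = 0.0009108 / 3.905×10⁻⁸ = 23.32 kN.
σ_{magnesium alloy} = P/A₁ = 23320/600 = 38.87 MPa, tensile.

σ ≈ 38.9 MPa (tensile)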